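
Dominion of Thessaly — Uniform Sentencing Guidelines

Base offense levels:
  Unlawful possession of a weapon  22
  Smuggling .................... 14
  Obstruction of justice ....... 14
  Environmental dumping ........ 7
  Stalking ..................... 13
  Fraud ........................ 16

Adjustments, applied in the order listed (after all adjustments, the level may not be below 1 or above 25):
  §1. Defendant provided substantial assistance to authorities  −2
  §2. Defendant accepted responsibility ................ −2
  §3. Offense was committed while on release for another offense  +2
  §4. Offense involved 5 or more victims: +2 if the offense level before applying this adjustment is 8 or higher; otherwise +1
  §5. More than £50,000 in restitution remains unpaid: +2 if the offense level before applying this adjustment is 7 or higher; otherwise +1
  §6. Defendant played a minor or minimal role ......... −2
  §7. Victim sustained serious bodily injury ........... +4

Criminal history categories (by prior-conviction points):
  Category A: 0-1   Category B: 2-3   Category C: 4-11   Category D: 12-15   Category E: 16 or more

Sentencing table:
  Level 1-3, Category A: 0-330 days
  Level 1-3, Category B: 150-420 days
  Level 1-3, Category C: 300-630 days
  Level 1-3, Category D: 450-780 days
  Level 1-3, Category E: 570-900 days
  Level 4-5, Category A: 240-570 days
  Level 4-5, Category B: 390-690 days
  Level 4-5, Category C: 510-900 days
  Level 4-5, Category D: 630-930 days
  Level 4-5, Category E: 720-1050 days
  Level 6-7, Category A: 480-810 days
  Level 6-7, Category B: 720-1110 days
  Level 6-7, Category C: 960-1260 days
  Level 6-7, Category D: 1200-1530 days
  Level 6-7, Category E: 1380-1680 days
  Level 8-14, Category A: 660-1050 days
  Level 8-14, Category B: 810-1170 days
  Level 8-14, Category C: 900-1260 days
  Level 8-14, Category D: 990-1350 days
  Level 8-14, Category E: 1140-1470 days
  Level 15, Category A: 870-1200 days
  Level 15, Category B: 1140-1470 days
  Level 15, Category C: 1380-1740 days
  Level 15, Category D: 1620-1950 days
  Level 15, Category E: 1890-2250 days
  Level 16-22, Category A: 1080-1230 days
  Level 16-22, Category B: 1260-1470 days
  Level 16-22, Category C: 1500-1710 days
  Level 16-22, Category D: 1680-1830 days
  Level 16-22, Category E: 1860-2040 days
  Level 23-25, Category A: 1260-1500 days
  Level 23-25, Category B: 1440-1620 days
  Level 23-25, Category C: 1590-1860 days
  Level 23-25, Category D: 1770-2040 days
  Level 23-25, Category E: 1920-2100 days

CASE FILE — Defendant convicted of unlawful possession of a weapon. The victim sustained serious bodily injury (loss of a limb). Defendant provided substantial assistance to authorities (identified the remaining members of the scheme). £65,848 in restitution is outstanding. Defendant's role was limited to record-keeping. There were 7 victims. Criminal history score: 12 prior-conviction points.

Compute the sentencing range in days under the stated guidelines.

1770-2040 days

Base offense level for unlawful possession of a weapon: 22.
§1 applies: 22 − 2 = 20.
§2 does not apply.
§3 does not apply.
§4 applies (level before this adjustment is 20 ≥ 8, so +2): 20 + 2 = 22.
§5 applies (level before this adjustment is 22 ≥ 7, so +2): 22 + 2 = 24.
§6 applies: 24 − 2 = 22.
§7 applies: 22 + 4 = 26.
Level 26 exceeds the maximum of 25; capped at 25.
Final offense level: 25.
Criminal history: 12 prior points → Category D (12-15).
Level 25 falls in the 23-25 band.
Grid: Level 23-25 × Category D = 1770-2040 days.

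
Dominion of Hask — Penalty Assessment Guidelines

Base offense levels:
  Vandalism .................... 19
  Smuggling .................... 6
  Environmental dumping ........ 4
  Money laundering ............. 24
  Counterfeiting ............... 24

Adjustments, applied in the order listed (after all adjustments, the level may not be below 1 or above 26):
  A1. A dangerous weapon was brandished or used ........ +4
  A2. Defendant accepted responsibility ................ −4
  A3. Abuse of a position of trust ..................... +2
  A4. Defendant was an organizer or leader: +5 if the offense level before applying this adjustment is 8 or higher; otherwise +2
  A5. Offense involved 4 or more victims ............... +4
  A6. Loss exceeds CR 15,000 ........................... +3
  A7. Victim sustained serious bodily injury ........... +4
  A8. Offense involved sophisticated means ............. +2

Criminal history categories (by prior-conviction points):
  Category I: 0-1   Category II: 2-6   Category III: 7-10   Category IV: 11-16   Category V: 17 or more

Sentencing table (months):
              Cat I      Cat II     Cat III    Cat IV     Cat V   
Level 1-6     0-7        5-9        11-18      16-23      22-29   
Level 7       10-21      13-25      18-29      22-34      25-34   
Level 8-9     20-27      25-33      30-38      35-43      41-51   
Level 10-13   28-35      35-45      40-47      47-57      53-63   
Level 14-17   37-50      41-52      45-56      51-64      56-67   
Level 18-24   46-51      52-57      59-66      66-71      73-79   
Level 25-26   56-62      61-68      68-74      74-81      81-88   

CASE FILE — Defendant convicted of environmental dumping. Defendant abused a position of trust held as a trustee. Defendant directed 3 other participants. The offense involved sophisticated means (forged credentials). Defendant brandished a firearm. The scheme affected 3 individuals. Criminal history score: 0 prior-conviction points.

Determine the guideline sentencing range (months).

Base offense level for environmental dumping: 4.
A1 applies: 4 + 4 = 8.
A2 does not apply.
A3 applies: 8 + 2 = 10.
A4 applies (level before this adjustment is 10 ≥ 8, so +5): 10 + 5 = 15.
A5 does not apply.
A6 does not apply.
A7 does not apply.
A8 applies: 15 + 2 = 17.
Final offense level: 17.
Criminal history: 0 prior points → Category I (0-1).
Level 17 falls in the 14-17 band.
Grid: Level 14-17 × Category I = 37-50 months.

37-50 months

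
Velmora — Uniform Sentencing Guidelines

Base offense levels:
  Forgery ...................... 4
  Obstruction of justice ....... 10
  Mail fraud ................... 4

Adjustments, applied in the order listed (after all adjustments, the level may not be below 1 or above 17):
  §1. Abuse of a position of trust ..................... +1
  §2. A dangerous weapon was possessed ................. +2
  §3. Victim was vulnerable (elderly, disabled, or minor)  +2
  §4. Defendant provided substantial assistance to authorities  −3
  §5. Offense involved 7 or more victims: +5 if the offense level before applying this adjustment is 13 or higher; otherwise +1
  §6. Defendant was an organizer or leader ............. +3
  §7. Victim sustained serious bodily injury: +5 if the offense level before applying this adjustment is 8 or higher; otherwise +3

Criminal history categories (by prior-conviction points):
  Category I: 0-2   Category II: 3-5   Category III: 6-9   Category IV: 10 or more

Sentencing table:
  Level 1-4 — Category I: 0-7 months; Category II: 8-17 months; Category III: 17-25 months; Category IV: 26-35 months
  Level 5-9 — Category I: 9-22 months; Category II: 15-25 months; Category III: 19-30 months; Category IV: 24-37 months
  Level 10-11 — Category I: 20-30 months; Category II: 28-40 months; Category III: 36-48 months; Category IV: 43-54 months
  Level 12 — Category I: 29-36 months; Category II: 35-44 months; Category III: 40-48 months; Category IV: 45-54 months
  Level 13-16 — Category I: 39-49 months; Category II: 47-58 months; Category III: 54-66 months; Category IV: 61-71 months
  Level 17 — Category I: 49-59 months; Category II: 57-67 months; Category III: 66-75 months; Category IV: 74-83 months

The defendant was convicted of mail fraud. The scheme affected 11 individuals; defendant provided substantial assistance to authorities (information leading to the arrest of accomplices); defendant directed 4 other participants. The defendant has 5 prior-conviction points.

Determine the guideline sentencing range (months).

Base offense level for mail fraud: 4.
§1 does not apply.
§4 applies: 4 − 3 = 1.
§5 applies (level before this adjustment is 1 < 13, so +1): 1 + 1 = 2.
§6 applies: 2 + 3 = 5.
Final offense level: 5.
Criminal history: 5 prior points → Category II (3-5).
Level 5 falls in the 5-9 band.
Grid: Level 5-9 × Category II = 15-25 months.

15-25 months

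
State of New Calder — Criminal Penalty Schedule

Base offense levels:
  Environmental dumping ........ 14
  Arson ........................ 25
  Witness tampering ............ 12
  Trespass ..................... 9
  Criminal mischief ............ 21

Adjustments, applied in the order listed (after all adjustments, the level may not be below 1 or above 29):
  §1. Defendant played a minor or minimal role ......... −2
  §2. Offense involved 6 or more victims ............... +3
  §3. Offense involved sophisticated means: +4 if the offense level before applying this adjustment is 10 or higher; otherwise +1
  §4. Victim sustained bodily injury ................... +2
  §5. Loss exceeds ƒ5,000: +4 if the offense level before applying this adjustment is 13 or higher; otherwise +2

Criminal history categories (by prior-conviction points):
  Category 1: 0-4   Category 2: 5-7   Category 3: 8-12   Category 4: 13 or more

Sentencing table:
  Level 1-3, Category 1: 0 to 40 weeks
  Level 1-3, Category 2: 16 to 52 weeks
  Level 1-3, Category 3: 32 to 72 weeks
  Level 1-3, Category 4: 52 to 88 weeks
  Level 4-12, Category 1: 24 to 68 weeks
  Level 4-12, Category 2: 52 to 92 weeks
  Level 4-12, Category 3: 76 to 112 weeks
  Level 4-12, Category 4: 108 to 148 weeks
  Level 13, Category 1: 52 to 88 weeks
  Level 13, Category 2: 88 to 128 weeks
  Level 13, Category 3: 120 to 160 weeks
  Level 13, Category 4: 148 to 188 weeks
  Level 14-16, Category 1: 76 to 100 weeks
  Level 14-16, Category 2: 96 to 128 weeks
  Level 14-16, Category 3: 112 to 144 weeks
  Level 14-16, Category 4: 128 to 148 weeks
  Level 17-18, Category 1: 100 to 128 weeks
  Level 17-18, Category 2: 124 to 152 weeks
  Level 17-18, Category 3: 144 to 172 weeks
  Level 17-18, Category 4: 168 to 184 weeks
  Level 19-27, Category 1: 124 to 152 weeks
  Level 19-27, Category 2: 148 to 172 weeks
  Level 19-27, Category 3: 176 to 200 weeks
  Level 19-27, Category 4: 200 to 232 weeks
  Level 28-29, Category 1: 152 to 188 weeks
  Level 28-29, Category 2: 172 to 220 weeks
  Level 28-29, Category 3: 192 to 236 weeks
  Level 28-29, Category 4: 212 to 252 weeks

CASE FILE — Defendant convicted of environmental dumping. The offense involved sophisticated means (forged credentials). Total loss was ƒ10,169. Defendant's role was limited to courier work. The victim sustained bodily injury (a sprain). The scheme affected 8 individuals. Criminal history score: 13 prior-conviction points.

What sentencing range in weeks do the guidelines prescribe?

200-232 weeks

Base offense level for environmental dumping: 14.
§1 applies: 14 − 2 = 12.
§2 applies: 12 + 3 = 15.
§3 applies (level before this adjustment is 15 ≥ 10, so +4): 15 + 4 = 19.
§4 applies: 19 + 2 = 21.
§5 applies (level before this adjustment is 21 ≥ 13, so +4): 21 + 4 = 25.
Final offense level: 25.
Criminal history: 13 prior points → Category 4 (13+).
Level 25 falls in the 19-27 band.
Grid: Level 19-27 × Category 4 = 200-232 weeks.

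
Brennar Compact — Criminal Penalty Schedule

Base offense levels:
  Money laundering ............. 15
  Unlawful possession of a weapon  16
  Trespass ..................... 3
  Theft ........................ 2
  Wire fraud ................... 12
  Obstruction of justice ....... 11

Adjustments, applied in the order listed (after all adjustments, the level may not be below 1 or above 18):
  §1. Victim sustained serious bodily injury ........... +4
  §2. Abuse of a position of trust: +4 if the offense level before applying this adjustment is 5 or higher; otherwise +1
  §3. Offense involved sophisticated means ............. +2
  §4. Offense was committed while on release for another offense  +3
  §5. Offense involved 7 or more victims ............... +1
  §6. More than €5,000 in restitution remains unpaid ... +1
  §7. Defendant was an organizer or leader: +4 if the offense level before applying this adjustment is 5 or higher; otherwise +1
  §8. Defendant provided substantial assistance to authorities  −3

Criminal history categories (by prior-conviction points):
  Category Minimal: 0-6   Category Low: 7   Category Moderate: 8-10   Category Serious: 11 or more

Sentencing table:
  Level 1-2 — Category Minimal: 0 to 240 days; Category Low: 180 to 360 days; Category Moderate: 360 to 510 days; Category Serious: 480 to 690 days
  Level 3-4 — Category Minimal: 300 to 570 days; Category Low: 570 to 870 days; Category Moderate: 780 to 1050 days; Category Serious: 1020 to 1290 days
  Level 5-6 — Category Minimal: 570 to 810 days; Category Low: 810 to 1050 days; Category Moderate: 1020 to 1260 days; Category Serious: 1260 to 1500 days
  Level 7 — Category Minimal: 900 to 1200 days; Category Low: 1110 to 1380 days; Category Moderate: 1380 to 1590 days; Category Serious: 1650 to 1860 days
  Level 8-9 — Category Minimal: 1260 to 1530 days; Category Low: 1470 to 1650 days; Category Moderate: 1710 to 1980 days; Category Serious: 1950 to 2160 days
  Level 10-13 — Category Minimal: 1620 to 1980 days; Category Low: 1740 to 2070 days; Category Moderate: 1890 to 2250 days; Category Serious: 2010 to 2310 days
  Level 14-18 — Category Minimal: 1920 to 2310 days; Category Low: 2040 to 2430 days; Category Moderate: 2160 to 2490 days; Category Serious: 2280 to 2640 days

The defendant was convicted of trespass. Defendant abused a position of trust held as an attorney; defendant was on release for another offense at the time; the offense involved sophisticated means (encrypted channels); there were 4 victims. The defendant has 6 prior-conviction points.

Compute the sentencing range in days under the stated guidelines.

Base offense level for trespass: 3.
§2 applies (level before this adjustment is 3 < 5, so +1): 3 + 1 = 4.
§3 applies: 4 + 2 = 6.
§4 applies: 6 + 3 = 9.
§5 does not apply.
§6 does not apply.
§8 does not apply.
Final offense level: 9.
Criminal history: 6 prior points → Category Minimal (0-6).
Level 9 falls in the 8-9 band.
Grid: Level 8-9 × Category Minimal = 1260-1530 days.

1260-1530 days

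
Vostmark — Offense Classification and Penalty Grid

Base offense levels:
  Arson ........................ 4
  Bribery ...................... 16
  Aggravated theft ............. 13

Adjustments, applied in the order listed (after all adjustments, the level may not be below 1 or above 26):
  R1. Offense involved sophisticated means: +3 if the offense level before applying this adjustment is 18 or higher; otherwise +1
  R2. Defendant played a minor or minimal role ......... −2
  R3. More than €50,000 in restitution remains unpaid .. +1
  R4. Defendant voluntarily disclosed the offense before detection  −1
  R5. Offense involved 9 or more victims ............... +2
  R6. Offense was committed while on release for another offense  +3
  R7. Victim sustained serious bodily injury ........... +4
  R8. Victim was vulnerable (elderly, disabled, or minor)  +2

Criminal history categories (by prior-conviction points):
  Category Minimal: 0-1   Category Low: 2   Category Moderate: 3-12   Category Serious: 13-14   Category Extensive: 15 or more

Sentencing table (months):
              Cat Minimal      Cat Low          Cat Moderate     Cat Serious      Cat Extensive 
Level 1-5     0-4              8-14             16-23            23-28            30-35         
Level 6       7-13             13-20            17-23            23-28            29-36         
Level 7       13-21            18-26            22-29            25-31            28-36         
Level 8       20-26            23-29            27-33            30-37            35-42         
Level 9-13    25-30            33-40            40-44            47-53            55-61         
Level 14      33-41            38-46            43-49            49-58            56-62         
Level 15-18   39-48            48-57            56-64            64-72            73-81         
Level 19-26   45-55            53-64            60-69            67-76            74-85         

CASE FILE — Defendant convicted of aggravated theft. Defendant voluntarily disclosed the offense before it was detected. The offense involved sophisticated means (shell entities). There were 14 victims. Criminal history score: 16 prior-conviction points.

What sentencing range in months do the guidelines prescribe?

Base offense level for aggravated theft: 13.
R1 applies (level before this adjustment is 13 < 18, so +1): 13 + 1 = 14.
R2 does not apply.
R3 does not apply.
R4 applies: 14 − 1 = 13.
R5 applies: 13 + 2 = 15.
R7 does not apply.
Final offense level: 15.
Criminal history: 16 prior points → Category Extensive (15+).
Level 15 falls in the 15-18 band.
Grid: Level 15-18 × Category Extensive = 73-81 months.

73-81 months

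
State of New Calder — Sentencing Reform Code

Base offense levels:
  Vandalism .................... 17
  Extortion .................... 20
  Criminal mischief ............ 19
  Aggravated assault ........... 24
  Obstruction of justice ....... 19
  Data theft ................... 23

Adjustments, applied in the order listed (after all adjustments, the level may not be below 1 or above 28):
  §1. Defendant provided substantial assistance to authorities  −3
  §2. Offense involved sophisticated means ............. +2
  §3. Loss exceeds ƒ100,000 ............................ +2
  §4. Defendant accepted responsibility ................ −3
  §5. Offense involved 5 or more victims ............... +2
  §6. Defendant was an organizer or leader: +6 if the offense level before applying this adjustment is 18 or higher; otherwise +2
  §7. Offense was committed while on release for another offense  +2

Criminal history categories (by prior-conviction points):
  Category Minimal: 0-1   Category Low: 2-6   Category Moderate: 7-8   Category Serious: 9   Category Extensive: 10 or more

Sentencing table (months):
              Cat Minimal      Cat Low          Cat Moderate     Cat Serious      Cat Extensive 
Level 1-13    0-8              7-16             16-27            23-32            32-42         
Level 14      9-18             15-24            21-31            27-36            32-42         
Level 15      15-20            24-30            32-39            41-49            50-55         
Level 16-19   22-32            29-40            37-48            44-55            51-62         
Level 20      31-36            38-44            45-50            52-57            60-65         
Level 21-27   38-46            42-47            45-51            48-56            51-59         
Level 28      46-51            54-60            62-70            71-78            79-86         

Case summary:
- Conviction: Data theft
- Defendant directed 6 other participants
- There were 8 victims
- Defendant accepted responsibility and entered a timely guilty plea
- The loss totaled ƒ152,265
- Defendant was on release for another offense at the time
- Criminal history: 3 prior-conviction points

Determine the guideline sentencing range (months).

Base offense level for data theft: 23.
§1 does not apply.
§3 applies: 23 + 2 = 25.
§4 applies: 25 − 3 = 22.
§5 applies: 22 + 2 = 24.
§6 applies (level before this adjustment is 24 ≥ 18, so +6): 24 + 6 = 30.
§7 applies: 30 + 2 = 32.
Level 32 exceeds the maximum of 28; capped at 28.
Final offense level: 28.
Criminal history: 3 prior points → Category Low (2-6).
Level 28 falls in the 28 band.
Grid: Level 28 × Category Low = 54-60 months.

54-60 months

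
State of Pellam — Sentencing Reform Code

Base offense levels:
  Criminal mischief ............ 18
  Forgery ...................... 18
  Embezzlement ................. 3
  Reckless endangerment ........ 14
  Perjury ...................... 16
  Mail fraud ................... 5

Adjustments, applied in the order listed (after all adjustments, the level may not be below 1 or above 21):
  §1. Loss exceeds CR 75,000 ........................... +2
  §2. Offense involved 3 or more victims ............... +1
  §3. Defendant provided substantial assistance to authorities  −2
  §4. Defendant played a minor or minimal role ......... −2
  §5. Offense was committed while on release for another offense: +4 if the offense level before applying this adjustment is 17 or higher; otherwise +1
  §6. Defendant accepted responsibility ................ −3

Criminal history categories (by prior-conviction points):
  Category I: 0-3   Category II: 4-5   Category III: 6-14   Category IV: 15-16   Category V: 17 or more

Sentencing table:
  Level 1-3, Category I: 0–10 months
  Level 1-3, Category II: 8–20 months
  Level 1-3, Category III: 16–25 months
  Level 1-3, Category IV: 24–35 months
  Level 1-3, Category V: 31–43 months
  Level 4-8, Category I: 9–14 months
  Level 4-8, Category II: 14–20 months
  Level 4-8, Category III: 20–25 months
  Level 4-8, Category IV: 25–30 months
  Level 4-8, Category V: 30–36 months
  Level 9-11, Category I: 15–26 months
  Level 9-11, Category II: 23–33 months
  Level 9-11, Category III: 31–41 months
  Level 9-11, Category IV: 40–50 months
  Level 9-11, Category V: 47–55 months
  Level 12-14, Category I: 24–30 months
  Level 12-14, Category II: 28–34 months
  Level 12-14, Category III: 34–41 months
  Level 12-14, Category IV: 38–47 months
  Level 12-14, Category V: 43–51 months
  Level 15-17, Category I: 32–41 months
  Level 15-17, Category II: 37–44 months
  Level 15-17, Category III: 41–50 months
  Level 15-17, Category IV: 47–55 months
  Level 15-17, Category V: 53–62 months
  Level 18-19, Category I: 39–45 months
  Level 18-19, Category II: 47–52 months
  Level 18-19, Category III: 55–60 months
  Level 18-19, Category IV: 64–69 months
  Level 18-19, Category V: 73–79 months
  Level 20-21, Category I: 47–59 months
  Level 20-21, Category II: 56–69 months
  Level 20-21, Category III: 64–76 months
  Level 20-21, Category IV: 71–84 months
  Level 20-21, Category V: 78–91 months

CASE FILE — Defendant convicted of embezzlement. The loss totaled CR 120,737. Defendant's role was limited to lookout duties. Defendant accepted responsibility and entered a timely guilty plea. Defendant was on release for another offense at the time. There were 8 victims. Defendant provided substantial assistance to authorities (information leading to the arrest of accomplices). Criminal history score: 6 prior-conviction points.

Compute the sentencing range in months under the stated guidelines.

Base offense level for embezzlement: 3.
§1 applies: 3 + 2 = 5.
§2 applies: 5 + 1 = 6.
§3 applies: 6 − 2 = 4.
§4 applies: 4 − 2 = 2.
§5 applies (level before this adjustment is 2 < 17, so +1): 2 + 1 = 3.
§6 applies: 3 − 3 = 0.
Level 0 is below the minimum of 1; floored at 1.
Final offense level: 1.
Criminal history: 6 prior points → Category III (6-14).
Level 1 falls in the 1-3 band.
Grid: Level 1-3 × Category III = 16-25 months.

16-25 months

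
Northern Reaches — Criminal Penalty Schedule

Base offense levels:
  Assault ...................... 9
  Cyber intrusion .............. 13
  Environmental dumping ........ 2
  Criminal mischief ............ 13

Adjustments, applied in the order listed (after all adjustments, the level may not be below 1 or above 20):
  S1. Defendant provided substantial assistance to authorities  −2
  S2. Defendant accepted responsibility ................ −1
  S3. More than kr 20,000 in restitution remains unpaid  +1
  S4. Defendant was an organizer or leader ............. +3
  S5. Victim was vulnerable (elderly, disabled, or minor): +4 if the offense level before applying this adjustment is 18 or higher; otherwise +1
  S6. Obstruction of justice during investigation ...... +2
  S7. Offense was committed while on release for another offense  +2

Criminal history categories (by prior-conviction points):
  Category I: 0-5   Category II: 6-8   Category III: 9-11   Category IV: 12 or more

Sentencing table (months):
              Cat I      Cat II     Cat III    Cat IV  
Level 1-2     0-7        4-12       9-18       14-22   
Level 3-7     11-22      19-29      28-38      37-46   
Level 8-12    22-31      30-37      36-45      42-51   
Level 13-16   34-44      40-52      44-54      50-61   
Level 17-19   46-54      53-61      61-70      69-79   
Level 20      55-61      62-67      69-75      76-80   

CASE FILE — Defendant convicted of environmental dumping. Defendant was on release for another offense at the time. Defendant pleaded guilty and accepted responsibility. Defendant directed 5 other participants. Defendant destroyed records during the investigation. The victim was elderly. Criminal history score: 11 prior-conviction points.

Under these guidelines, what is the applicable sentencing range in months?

36-45 months

Base offense level for environmental dumping: 2.
S2 applies: 2 − 1 = 1.
S4 applies: 1 + 3 = 4.
S5 applies (level before this adjustment is 4 < 18, so +1): 4 + 1 = 5.
S6 applies: 5 + 2 = 7.
S7 applies: 7 + 2 = 9.
Final offense level: 9.
Criminal history: 11 prior points → Category III (9-11).
Level 9 falls in the 8-12 band.
Grid: Level 8-12 × Category III = 36-45 months.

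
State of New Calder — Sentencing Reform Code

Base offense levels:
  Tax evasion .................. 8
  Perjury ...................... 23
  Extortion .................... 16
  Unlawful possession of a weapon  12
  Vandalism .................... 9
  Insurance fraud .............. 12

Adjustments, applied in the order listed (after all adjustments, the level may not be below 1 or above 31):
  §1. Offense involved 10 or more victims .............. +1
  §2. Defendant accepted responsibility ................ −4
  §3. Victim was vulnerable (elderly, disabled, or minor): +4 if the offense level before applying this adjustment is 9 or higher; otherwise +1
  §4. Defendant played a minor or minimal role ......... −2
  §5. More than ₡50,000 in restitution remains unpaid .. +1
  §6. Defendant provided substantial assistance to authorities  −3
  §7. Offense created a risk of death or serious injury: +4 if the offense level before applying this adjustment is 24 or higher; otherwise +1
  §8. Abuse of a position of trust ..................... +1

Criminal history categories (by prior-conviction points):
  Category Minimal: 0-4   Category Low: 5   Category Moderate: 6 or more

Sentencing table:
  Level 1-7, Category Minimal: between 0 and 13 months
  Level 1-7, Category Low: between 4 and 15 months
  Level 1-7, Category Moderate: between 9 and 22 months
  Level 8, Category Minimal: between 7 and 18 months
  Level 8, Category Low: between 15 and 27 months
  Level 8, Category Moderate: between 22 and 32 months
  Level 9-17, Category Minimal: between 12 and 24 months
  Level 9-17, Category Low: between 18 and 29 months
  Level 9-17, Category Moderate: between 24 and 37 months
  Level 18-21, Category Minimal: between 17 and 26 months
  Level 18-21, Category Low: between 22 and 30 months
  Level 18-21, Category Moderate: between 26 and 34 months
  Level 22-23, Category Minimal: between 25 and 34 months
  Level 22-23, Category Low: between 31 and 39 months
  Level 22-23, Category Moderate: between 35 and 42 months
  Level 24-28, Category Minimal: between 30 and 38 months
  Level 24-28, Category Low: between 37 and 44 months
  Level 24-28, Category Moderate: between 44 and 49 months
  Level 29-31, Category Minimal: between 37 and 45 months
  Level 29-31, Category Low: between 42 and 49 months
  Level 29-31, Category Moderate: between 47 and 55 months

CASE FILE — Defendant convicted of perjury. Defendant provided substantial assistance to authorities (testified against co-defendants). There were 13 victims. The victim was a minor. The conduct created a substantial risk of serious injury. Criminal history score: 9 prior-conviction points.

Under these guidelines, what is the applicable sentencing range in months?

47-55 months

Base offense level for perjury: 23.
§1 applies: 23 + 1 = 24.
§3 applies (level before this adjustment is 24 ≥ 9, so +4): 24 + 4 = 28.
§5 does not apply.
§6 applies: 28 − 3 = 25.
§7 applies (level before this adjustment is 25 ≥ 24, so +4): 25 + 4 = 29.
Final offense level: 29.
Criminal history: 9 prior points → Category Moderate (6+).
Level 29 falls in the 29-31 band.
Grid: Level 29-31 × Category Moderate = 47-55 months.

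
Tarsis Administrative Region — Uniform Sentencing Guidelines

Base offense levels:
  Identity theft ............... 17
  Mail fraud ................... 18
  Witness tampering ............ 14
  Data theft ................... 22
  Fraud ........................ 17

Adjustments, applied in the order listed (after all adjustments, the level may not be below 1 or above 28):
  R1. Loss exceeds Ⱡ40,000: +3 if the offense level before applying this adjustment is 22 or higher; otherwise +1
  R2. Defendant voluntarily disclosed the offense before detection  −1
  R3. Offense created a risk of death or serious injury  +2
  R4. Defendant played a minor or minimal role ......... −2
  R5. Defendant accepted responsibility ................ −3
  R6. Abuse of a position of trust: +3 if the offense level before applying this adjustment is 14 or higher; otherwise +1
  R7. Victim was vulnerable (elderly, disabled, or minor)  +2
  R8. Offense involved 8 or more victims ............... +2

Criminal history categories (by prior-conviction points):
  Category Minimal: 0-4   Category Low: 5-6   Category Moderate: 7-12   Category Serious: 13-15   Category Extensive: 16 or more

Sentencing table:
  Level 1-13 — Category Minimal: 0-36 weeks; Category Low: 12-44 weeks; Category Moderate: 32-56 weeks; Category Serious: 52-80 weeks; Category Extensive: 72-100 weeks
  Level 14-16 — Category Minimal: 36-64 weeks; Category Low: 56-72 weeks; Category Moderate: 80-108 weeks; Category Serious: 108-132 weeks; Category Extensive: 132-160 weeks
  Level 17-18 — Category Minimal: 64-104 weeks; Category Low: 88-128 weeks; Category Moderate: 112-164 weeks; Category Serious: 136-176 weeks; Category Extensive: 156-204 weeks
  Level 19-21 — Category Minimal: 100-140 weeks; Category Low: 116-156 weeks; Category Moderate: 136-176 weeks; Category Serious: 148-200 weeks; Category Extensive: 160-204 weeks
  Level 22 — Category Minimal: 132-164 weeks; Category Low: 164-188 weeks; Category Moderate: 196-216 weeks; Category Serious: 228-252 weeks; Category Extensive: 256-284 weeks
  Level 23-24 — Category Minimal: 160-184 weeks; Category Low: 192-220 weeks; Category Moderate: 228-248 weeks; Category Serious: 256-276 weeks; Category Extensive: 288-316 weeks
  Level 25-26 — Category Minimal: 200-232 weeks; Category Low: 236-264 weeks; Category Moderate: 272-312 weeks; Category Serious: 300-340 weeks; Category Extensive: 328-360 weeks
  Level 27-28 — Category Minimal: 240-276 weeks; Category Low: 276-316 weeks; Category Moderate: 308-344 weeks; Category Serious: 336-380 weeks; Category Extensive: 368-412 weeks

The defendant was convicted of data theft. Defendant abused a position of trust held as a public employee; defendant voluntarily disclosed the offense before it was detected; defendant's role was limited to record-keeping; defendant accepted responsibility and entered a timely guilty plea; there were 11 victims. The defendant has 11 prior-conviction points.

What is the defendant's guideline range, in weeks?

Base offense level for data theft: 22.
R1 does not apply.
R2 applies: 22 − 1 = 21.
R4 applies: 21 − 2 = 19.
R5 applies: 19 − 3 = 16.
R6 applies (level before this adjustment is 16 ≥ 14, so +3): 16 + 3 = 19.
R7 does not apply.
R8 applies: 19 + 2 = 21.
Final offense level: 21.
Criminal history: 11 prior points → Category Moderate (7-12).
Level 21 falls in the 19-21 band.
Grid: Level 19-21 × Category Moderate = 136-176 weeks.

136-176 weeks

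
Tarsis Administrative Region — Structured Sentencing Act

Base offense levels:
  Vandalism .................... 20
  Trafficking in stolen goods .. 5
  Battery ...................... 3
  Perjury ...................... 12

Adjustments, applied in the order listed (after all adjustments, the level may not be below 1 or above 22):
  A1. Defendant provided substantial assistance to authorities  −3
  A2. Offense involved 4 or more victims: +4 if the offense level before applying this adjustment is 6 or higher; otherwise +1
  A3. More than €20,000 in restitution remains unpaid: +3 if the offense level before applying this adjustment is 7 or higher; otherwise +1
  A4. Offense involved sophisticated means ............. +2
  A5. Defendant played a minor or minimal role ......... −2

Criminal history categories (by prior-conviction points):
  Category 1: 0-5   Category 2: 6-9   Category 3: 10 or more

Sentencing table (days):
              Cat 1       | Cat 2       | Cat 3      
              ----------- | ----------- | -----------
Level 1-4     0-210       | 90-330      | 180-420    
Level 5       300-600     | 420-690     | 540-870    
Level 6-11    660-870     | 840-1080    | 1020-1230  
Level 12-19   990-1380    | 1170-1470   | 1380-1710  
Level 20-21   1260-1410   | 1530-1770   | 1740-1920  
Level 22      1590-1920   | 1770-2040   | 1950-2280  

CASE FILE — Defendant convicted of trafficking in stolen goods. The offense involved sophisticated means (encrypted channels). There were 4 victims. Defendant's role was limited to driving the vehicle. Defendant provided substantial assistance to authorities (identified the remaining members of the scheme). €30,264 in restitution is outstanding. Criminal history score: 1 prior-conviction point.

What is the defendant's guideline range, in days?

Base offense level for trafficking in stolen goods: 5.
A1 applies: 5 − 3 = 2.
A2 applies (level before this adjustment is 2 < 6, so +1): 2 + 1 = 3.
A3 applies (level before this adjustment is 3 < 7, so +1): 3 + 1 = 4.
A4 applies: 4 + 2 = 6.
A5 applies: 6 − 2 = 4.
Final offense level: 4.
Criminal history: 1 prior point → Category 1 (0-5).
Level 4 falls in the 1-4 band.
Grid: Level 1-4 × Category 1 = 0-210 days.

0-210 days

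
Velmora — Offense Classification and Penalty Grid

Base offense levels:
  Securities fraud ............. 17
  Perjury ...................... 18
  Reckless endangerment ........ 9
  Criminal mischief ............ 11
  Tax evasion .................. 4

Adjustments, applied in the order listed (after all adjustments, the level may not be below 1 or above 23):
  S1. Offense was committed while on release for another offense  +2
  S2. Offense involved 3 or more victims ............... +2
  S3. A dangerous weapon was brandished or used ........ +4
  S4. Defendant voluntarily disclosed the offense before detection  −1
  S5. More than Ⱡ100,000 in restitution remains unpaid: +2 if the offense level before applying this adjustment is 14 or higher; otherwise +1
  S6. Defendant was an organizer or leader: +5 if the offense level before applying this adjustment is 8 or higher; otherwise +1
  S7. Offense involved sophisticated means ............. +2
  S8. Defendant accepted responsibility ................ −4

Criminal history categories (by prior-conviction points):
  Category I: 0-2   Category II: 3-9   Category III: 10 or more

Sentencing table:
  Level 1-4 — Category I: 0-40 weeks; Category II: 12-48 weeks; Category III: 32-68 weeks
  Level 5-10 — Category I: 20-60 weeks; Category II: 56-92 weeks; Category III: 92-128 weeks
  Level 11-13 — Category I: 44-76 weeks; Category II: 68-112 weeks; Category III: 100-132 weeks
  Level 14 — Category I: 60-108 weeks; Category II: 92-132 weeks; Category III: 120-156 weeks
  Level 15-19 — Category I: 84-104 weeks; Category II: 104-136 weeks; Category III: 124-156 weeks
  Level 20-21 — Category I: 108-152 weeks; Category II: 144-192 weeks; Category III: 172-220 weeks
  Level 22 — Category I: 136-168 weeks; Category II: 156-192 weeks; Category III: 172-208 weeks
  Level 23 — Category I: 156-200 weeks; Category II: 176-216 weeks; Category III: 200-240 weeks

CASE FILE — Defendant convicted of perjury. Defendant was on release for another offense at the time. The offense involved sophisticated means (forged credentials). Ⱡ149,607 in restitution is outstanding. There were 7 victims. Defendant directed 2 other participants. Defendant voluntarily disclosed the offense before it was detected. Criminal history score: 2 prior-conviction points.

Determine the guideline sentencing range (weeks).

156-200 weeks

Base offense level for perjury: 18.
S1 applies: 18 + 2 = 20.
S2 applies: 20 + 2 = 22.
S4 applies: 22 − 1 = 21.
S5 applies (level before this adjustment is 21 ≥ 14, so +2): 21 + 2 = 23.
S6 applies (level before this adjustment is 23 ≥ 8, so +5): 23 + 5 = 28.
S7 applies: 28 + 2 = 30.
Level 30 exceeds the maximum of 23; capped at 23.
Final offense level: 23.
Criminal history: 2 prior points → Category I (0-2).
Level 23 falls in the 23 band.
Grid: Level 23 × Category I = 156-200 weeks.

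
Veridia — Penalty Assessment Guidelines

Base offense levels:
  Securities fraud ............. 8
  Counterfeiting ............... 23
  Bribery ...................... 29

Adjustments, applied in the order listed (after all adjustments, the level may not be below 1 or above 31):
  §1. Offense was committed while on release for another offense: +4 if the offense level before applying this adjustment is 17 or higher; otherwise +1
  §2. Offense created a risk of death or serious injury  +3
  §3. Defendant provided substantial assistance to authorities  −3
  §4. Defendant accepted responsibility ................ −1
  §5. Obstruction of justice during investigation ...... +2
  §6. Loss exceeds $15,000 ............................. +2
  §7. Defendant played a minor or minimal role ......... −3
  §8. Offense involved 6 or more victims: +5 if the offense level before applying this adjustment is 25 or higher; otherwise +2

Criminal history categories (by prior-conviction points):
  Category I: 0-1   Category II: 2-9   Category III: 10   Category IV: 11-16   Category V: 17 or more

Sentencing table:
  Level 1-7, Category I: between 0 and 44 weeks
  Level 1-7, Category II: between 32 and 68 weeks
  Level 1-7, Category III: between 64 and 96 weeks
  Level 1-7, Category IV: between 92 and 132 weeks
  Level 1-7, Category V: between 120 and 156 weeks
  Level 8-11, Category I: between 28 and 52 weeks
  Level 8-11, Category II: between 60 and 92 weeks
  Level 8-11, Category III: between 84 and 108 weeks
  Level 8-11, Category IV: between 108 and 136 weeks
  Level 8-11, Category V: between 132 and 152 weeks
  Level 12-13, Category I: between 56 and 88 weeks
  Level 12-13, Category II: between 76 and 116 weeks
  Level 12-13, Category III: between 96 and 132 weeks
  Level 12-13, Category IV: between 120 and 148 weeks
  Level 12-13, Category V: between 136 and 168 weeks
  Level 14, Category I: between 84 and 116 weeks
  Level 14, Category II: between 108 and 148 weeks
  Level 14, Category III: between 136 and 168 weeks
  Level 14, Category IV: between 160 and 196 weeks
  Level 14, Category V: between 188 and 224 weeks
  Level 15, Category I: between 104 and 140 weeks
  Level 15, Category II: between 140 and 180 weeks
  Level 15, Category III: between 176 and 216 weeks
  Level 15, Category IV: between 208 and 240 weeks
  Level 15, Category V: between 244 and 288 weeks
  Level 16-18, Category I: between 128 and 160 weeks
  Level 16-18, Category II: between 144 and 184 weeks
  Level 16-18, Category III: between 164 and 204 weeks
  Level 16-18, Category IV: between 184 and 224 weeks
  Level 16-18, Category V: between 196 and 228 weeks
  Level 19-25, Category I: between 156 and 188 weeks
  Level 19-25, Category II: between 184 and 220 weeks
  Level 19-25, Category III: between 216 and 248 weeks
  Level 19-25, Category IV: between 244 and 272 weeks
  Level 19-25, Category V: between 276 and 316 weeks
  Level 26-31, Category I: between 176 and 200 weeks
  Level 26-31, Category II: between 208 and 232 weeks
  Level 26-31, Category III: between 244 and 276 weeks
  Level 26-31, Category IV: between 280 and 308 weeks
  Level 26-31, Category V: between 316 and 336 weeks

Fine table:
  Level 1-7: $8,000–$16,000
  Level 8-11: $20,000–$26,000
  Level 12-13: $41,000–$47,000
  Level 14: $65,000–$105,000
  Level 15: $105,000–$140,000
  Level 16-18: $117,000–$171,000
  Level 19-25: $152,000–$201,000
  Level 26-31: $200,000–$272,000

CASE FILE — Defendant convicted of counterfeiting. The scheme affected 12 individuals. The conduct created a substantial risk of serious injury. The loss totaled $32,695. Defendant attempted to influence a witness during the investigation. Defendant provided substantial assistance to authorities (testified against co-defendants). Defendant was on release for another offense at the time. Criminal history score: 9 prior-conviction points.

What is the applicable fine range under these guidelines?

$200,000–$272,000

Base offense level for counterfeiting: 23.
§1 applies (level before this adjustment is 23 ≥ 17, so +4): 23 + 4 = 27.
§2 applies: 27 + 3 = 30.
§3 applies: 30 − 3 = 27.
§5 applies: 27 + 2 = 29.
§6 applies: 29 + 2 = 31.
§7 does not apply.
§8 applies (level before this adjustment is 31 ≥ 25, so +5): 31 + 5 = 36.
Level 36 exceeds the maximum of 31; capped at 31.
Final offense level: 31.
Level 31 falls in the 26-31 band.
Fine table: Level 26-31 → $200,000–$272,000.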